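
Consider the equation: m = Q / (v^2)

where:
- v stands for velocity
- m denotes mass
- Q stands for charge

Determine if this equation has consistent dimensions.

No

v (velocity) has dimensions [L T^-1].
m (mass) has dimensions [M].
Q (charge) has dimensions [I T].

Left side: [M]
Right side: [I L^-2 T^3]

The two sides have different dimensions, so the equation is NOT dimensionally consistent.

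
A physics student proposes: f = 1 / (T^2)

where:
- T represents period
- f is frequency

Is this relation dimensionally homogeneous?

No

T (period) has dimensions [T].
f (frequency) has dimensions [T^-1].

Left side: [T^-1]
Right side: [T^-2]

The two sides have different dimensions, so the equation is NOT dimensionally consistent.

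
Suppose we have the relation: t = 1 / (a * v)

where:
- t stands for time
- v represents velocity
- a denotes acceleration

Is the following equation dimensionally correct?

No

t (time) has dimensions [T].
v (velocity) has dimensions [L T^-1].
a (acceleration) has dimensions [L T^-2].

Left side: [T]
Right side: [L^-2 T^3]

The two sides have different dimensions, so the equation is NOT dimensionally consistent.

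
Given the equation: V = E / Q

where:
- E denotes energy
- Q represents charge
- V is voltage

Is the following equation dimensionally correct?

Yes

E (energy) has dimensions [L^2 M T^-2].
Q (charge) has dimensions [I T].
V (voltage) has dimensions [I^-1 L^2 M T^-3].

Left side: [I^-1 L^2 M T^-3]
Right side: [I^-1 L^2 M T^-3]

Both sides have the same dimensions, so the equation is dimensionally consistent.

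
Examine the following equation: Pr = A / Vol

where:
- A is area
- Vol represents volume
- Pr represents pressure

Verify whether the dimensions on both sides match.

No

A (area) has dimensions [L^2].
Vol (volume) has dimensions [L^3].
Pr (pressure) has dimensions [L^-1 M T^-2].

Left side: [L^-1 M T^-2]
Right side: [L^-1]

The two sides have different dimensions, so the equation is NOT dimensionally consistent.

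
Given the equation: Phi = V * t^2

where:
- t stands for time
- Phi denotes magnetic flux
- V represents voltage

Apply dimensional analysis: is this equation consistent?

No

t (time) has dimensions [T].
Phi (magnetic flux) has dimensions [I^-1 L^2 M T^-2].
V (voltage) has dimensions [I^-1 L^2 M T^-3].

Left side: [I^-1 L^2 M T^-2]
Right side: [I^-1 L^2 M T^-1]

The two sides have different dimensions, so the equation is NOT dimensionally consistent.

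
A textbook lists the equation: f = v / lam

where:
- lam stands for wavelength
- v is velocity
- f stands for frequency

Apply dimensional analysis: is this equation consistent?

Yes

lam (wavelength) has dimensions [L].
v (velocity) has dimensions [L T^-1].
f (frequency) has dimensions [T^-1].

Left side: [T^-1]
Right side: [T^-1]

Both sides have the same dimensions, so the equation is dimensionally consistent.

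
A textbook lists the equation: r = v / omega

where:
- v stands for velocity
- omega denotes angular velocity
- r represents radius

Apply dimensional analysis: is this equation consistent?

Yes

v (velocity) has dimensions [L T^-1].
omega (angular velocity) has dimensions [T^-1].
r (radius) has dimensions [L].

Left side: [L]
Right side: [L]

Both sides have the same dimensions, so the equation is dimensionally consistent.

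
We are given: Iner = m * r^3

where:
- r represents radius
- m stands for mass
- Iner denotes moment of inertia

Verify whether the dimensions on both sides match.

No

r (radius) has dimensions [L].
m (mass) has dimensions [M].
Iner (moment of inertia) has dimensions [L^2 M].

Left side: [L^2 M]
Right side: [L^3 M]

The two sides have different dimensions, so the equation is NOT dimensionally consistent.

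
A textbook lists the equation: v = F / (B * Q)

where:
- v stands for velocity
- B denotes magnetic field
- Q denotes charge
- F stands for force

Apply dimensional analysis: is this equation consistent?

Yes

v (velocity) has dimensions [L T^-1].
B (magnetic field) has dimensions [I^-1 M T^-2].
Q (charge) has dimensions [I T].
F (force) has dimensions [L M T^-2].

Left side: [L T^-1]
Right side: [L T^-1]

Both sides have the same dimensions, so the equation is dimensionally consistent.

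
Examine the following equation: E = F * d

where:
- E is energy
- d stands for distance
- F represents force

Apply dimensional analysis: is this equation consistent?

Yes

E (energy) has dimensions [L^2 M T^-2].
d (distance) has dimensions [L].
F (force) has dimensions [L M T^-2].

Left side: [L^2 M T^-2]
Right side: [L^2 M T^-2]

Both sides have the same dimensions, so the equation is dimensionally consistent.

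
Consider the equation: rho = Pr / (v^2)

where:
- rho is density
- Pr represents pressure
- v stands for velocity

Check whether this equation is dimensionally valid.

Yes

rho (density) has dimensions [L^-3 M].
Pr (pressure) has dimensions [L^-1 M T^-2].
v (velocity) has dimensions [L T^-1].

Left side: [L^-3 M]
Right side: [L^-3 M]

Both sides have the same dimensions, so the equation is dimensionally consistent.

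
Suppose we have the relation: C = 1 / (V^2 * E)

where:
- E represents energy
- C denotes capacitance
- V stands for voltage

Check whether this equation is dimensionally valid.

No

E (energy) has dimensions [L^2 M T^-2].
C (capacitance) has dimensions [I^2 L^-2 M^-1 T^4].
V (voltage) has dimensions [I^-1 L^2 M T^-3].

Left side: [I^2 L^-2 M^-1 T^4]
Right side: [I^2 L^-6 M^-3 T^8]

The two sides have different dimensions, so the equation is NOT dimensionally consistent.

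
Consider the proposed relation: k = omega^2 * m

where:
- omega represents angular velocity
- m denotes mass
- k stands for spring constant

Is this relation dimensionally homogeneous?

Yes

omega (angular velocity) has dimensions [T^-1].
m (mass) has dimensions [M].
k (spring constant) has dimensions [M T^-2].

Left side: [M T^-2]
Right side: [M T^-2]

Both sides have the same dimensions, so the equation is dimensionally consistent.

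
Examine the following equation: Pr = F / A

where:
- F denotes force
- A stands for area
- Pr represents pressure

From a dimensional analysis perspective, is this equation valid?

Yes

F (force) has dimensions [L M T^-2].
A (area) has dimensions [L^2].
Pr (pressure) has dimensions [L^-1 M T^-2].

Left side: [L^-1 M T^-2]
Right side: [L^-1 M T^-2]

Both sides have the same dimensions, so the equation is dimensionally consistent.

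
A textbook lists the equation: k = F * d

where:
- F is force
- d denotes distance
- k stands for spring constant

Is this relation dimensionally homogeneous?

No

F (force) has dimensions [L M T^-2].
d (distance) has dimensions [L].
k (spring constant) has dimensions [M T^-2].

Left side: [M T^-2]
Right side: [L^2 M T^-2]

The two sides have different dimensions, so the equation is NOT dimensionally consistent.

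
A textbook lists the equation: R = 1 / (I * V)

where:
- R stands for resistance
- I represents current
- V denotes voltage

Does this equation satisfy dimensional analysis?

No

R (resistance) has dimensions [I^-2 L^2 M T^-3].
I (current) has dimensions [I].
V (voltage) has dimensions [I^-1 L^2 M T^-3].

Left side: [I^-2 L^2 M T^-3]
Right side: [L^-2 M^-1 T^3]

The two sides have different dimensions, so the equation is NOT dimensionally consistent.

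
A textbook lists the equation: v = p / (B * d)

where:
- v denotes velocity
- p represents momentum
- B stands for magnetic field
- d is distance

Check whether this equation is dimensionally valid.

No

v (velocity) has dimensions [L T^-1].
p (momentum) has dimensions [L M T^-1].
B (magnetic field) has dimensions [I^-1 M T^-2].
d (distance) has dimensions [L].

Left side: [L T^-1]
Right side: [I T]

The two sides have different dimensions, so the equation is NOT dimensionally consistent.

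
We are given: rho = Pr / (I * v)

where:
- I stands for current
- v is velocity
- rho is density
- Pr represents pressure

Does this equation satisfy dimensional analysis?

No

I (current) has dimensions [I].
v (velocity) has dimensions [L T^-1].
rho (density) has dimensions [L^-3 M].
Pr (pressure) has dimensions [L^-1 M T^-2].

Left side: [L^-3 M]
Right side: [I^-1 L^-2 M T^-1]

The two sides have different dimensions, so the equation is NOT dimensionally consistent.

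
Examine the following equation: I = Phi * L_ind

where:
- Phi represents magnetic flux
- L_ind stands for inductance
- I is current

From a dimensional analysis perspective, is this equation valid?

No

Phi (magnetic flux) has dimensions [I^-1 L^2 M T^-2].
L_ind (inductance) has dimensions [I^-2 L^2 M T^-2].
I (current) has dimensions [I].

Left side: [I]
Right side: [I^-3 L^4 M^2 T^-4]

The two sides have different dimensions, so the equation is NOT dimensionally consistent.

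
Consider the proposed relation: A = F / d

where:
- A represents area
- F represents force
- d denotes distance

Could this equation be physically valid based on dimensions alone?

No

A (area) has dimensions [L^2].
F (force) has dimensions [L M T^-2].
d (distance) has dimensions [L].

Left side: [L^2]
Right side: [M T^-2]

The two sides have different dimensions, so the equation is NOT dimensionally consistent.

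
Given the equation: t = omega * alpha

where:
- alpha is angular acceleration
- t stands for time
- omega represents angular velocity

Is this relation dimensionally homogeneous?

No

alpha (angular acceleration) has dimensions [T^-2].
t (time) has dimensions [T].
omega (angular velocity) has dimensions [T^-1].

Left side: [T]
Right side: [T^-3]

The two sides have different dimensions, so the equation is NOT dimensionally consistent.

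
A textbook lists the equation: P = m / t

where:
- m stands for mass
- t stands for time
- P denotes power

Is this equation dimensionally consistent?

No

m (mass) has dimensions [M].
t (time) has dimensions [T].
P (power) has dimensions [L^2 M T^-3].

Left side: [L^2 M T^-3]
Right side: [M T^-1]

The two sides have different dimensions, so the equation is NOT dimensionally consistent.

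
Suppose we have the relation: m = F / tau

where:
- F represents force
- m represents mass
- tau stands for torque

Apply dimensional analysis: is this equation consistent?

No

F (force) has dimensions [L M T^-2].
m (mass) has dimensions [M].
tau (torque) has dimensions [L^2 M T^-2].

Left side: [M]
Right side: [L^-1]

The two sides have different dimensions, so the equation is NOT dimensionally consistent.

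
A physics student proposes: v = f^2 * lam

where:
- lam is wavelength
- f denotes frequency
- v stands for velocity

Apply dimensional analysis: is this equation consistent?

No

lam (wavelength) has dimensions [L].
f (frequency) has dimensions [T^-1].
v (velocity) has dimensions [L T^-1].

Left side: [L T^-1]
Right side: [L T^-2]

The two sides have different dimensions, so the equation is NOT dimensionally consistent.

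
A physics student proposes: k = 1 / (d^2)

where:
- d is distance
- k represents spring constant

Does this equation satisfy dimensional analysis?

No

d (distance) has dimensions [L].
k (spring constant) has dimensions [M T^-2].

Left side: [M T^-2]
Right side: [L^-2]

The two sides have different dimensions, so the equation is NOT dimensionally consistent.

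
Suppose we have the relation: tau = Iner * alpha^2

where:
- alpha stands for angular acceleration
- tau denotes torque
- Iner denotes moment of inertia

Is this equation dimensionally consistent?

No

alpha (angular acceleration) has dimensions [T^-2].
tau (torque) has dimensions [L^2 M T^-2].
Iner (moment of inertia) has dimensions [L^2 M].

Left side: [L^2 M T^-2]
Right side: [L^2 M T^-4]

The two sides have different dimensions, so the equation is NOT dimensionally consistent.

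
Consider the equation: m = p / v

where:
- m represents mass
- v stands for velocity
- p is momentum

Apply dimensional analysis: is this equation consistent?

Yes

m (mass) has dimensions [M].
v (velocity) has dimensions [L T^-1].
p (momentum) has dimensions [L M T^-1].

Left side: [M]
Right side: [M]

Both sides have the same dimensions, so the equation is dimensionally consistent.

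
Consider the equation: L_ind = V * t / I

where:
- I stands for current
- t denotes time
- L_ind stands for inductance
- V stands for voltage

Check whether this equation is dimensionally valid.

Yes

I (current) has dimensions [I].
t (time) has dimensions [T].
L_ind (inductance) has dimensions [I^-2 L^2 M T^-2].
V (voltage) has dimensions [I^-1 L^2 M T^-3].

Left side: [I^-2 L^2 M T^-2]
Right side: [I^-2 L^2 M T^-2]

Both sides have the same dimensions, so the equation is dimensionally consistent.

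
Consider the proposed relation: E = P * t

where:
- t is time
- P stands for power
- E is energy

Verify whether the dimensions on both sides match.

Yes

t (time) has dimensions [T].
P (power) has dimensions [L^2 M T^-3].
E (energy) has dimensions [L^2 M T^-2].

Left side: [L^2 M T^-2]
Right side: [L^2 M T^-2]

Both sides have the same dimensions, so the equation is dimensionally consistent.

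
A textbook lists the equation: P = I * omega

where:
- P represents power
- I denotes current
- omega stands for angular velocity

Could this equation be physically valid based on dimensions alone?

No

P (power) has dimensions [L^2 M T^-3].
I (current) has dimensions [I].
omega (angular velocity) has dimensions [T^-1].

Left side: [L^2 M T^-3]
Right side: [I T^-1]

The two sides have different dimensions, so the equation is NOT dimensionally consistent.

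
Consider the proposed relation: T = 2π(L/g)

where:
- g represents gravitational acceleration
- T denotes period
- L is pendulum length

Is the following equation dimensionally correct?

No

g (gravitational acceleration) has dimensions [L T^-2].
T (period) has dimensions [T].
L (pendulum length) has dimensions [L].

Left side: [T]
Right side: [T^2]

The two sides have different dimensions, so the equation is NOT dimensionally consistent.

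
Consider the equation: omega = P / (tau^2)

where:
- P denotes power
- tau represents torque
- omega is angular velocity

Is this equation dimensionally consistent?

No

P (power) has dimensions [L^2 M T^-3].
tau (torque) has dimensions [L^2 M T^-2].
omega (angular velocity) has dimensions [T^-1].

Left side: [T^-1]
Right side: [L^-2 M^-1 T]

The two sides have different dimensions, so the equation is NOT dimensionally consistent.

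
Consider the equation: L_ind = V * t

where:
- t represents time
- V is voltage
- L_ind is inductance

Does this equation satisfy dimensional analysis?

No

t (time) has dimensions [T].
V (voltage) has dimensions [I^-1 L^2 M T^-3].
L_ind (inductance) has dimensions [I^-2 L^2 M T^-2].

Left side: [I^-2 L^2 M T^-2]
Right side: [I^-1 L^2 M T^-2]

The two sides have different dimensions, so the equation is NOT dimensionally consistent.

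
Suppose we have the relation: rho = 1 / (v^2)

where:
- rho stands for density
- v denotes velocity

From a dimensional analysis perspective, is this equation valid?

No

rho (density) has dimensions [L^-3 M].
v (velocity) has dimensions [L T^-1].

Left side: [L^-3 M]
Right side: [L^-2 T^2]

The two sides have different dimensions, so the equation is NOT dimensionally consistent.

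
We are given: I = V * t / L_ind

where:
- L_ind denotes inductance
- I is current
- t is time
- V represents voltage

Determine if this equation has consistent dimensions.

Yes

L_ind (inductance) has dimensions [I^-2 L^2 M T^-2].
I (current) has dimensions [I].
t (time) has dimensions [T].
V (voltage) has dimensions [I^-1 L^2 M T^-3].

Left side: [I]
Right side: [I]

Both sides have the same dimensions, so the equation is dimensionally consistent.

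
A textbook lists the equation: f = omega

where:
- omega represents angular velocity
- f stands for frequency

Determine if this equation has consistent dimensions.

Yes

omega (angular velocity) has dimensions [T^-1].
f (frequency) has dimensions [T^-1].

Left side: [T^-1]
Right side: [T^-1]

Both sides have the same dimensions, so the equation is dimensionally consistent.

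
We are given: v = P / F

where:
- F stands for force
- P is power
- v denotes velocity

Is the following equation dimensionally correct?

Yes

F (force) has dimensions [L M T^-2].
P (power) has dimensions [L^2 M T^-3].
v (velocity) has dimensions [L T^-1].

Left side: [L T^-1]
Right side: [L T^-1]

Both sides have the same dimensions, so the equation is dimensionally consistent.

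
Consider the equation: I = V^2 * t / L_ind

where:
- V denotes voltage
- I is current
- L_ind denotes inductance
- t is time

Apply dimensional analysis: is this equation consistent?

No

V (voltage) has dimensions [I^-1 L^2 M T^-3].
I (current) has dimensions [I].
L_ind (inductance) has dimensions [I^-2 L^2 M T^-2].
t (time) has dimensions [T].

Left side: [I]
Right side: [L^2 M T^-3]

The two sides have different dimensions, so the equation is NOT dimensionally consistent.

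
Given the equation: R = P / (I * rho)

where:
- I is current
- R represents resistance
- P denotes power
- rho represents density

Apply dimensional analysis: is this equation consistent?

No

I (current) has dimensions [I].
R (resistance) has dimensions [I^-2 L^2 M T^-3].
P (power) has dimensions [L^2 M T^-3].
rho (density) has dimensions [L^-3 M].

Left side: [I^-2 L^2 M T^-3]
Right side: [I^-1 L^5 T^-3]

The two sides have different dimensions, so the equation is NOT dimensionally consistent.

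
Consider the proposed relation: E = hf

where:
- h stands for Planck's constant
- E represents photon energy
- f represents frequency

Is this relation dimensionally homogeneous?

Yes

h (Planck's constant) has dimensions [L^2 M T^-1].
E (photon energy) has dimensions [L^2 M T^-2].
f (frequency) has dimensions [T^-1].

Left side: [L^2 M T^-2]
Right side: [L^2 M T^-2]

Both sides have the same dimensions, so the equation is dimensionally consistent.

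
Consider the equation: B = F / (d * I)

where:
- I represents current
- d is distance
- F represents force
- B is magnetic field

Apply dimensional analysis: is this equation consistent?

Yes

I (current) has dimensions [I].
d (distance) has dimensions [L].
F (force) has dimensions [L M T^-2].
B (magnetic field) has dimensions [I^-1 M T^-2].

Left side: [I^-1 M T^-2]
Right side: [I^-1 M T^-2]

Both sides have the same dimensions, so the equation is dimensionally consistent.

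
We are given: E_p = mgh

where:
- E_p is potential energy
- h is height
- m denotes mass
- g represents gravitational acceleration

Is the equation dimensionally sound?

Yes

E_p (potential energy) has dimensions [L^2 M T^-2].
h (height) has dimensions [L].
m (mass) has dimensions [M].
g (gravitational acceleration) has dimensions [L T^-2].

Left side: [L^2 M T^-2]
Right side: [L^2 M T^-2]

Both sides have the same dimensions, so the equation is dimensionally consistent.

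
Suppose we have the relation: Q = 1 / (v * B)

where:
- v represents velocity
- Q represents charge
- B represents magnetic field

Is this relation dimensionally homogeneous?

No

v (velocity) has dimensions [L T^-1].
Q (charge) has dimensions [I T].
B (magnetic field) has dimensions [I^-1 M T^-2].

Left side: [I T]
Right side: [I L^-1 M^-1 T^3]

The two sides have different dimensions, so the equation is NOT dimensionally consistent.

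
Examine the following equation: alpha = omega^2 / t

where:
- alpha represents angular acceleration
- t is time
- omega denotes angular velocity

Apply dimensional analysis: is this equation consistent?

No

alpha (angular acceleration) has dimensions [T^-2].
t (time) has dimensions [T].
omega (angular velocity) has dimensions [T^-1].

Left side: [T^-2]
Right side: [T^-3]

The two sides have different dimensions, so the equation is NOT dimensionally consistent.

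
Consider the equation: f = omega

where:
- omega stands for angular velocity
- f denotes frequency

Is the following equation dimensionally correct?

Yes

omega (angular velocity) has dimensions [T^-1].
f (frequency) has dimensions [T^-1].

Left side: [T^-1]
Right side: [T^-1]

Both sides have the same dimensions, so the equation is dimensionally consistent.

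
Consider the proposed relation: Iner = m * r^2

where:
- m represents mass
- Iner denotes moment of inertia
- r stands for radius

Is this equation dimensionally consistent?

Yes

m (mass) has dimensions [M].
Iner (moment of inertia) has dimensions [L^2 M].
r (radius) has dimensions [L].

Left side: [L^2 M]
Right side: [L^2 M]

Both sides have the same dimensions, so the equation is dimensionally consistent.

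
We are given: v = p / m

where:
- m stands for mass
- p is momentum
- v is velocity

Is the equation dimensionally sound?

Yes

m (mass) has dimensions [M].
p (momentum) has dimensions [L M T^-1].
v (velocity) has dimensions [L T^-1].

Left side: [L T^-1]
Right side: [L T^-1]

Both sides have the same dimensions, so the equation is dimensionally consistent.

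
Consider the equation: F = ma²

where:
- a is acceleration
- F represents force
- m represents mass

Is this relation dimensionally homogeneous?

No

a (acceleration) has dimensions [L T^-2].
F (force) has dimensions [L M T^-2].
m (mass) has dimensions [M].

Left side: [L M T^-2]
Right side: [L^2 M T^-4]

The two sides have different dimensions, so the equation is NOT dimensionally consistent.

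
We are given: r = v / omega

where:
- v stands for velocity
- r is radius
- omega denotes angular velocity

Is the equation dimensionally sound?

Yes

v (velocity) has dimensions [L T^-1].
r (radius) has dimensions [L].
omega (angular velocity) has dimensions [T^-1].

Left side: [L]
Right side: [L]

Both sides have the same dimensions, so the equation is dimensionally consistent.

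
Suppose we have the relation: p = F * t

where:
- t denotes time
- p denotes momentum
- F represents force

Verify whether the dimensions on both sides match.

Yes

t (time) has dimensions [T].
p (momentum) has dimensions [L M T^-1].
F (force) has dimensions [L M T^-2].

Left side: [L M T^-1]
Right side: [L M T^-1]

Both sides have the same dimensions, so the equation is dimensionally consistent.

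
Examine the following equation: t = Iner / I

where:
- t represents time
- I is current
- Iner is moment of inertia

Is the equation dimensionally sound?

No

t (time) has dimensions [T].
I (current) has dimensions [I].
Iner (moment of inertia) has dimensions [L^2 M].

Left side: [T]
Right side: [I^-1 L^2 M]

The two sides have different dimensions, so the equation is NOT dimensionally consistent.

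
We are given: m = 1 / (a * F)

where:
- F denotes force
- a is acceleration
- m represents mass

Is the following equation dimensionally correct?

No

F (force) has dimensions [L M T^-2].
a (acceleration) has dimensions [L T^-2].
m (mass) has dimensions [M].

Left side: [M]
Right side: [L^-2 M^-1 T^4]

The two sides have different dimensions, so the equation is NOT dimensionally consistent.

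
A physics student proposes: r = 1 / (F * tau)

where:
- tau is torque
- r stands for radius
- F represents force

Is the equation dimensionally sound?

No

tau (torque) has dimensions [L^2 M T^-2].
r (radius) has dimensions [L].
F (force) has dimensions [L M T^-2].

Left side: [L]
Right side: [L^-3 M^-2 T^4]

The two sides have different dimensions, so the equation is NOT dimensionally consistent.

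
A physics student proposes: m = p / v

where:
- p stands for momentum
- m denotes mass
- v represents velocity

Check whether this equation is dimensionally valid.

Yes

p (momentum) has dimensions [L M T^-1].
m (mass) has dimensions [M].
v (velocity) has dimensions [L T^-1].

Left side: [M]
Right side: [M]

Both sides have the same dimensions, so the equation is dimensionally consistent.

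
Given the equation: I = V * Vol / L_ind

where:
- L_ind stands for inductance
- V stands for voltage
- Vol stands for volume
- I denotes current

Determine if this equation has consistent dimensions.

No

L_ind (inductance) has dimensions [I^-2 L^2 M T^-2].
V (voltage) has dimensions [I^-1 L^2 M T^-3].
Vol (volume) has dimensions [L^3].
I (current) has dimensions [I].

Left side: [I]
Right side: [I L^3 T^-1]

The two sides have different dimensions, so the equation is NOT dimensionally consistent.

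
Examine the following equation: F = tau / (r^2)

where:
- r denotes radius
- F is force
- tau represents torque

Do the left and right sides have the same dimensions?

No

r (radius) has dimensions [L].
F (force) has dimensions [L M T^-2].
tau (torque) has dimensions [L^2 M T^-2].

Left side: [L M T^-2]
Right side: [M T^-2]

The two sides have different dimensions, so the equation is NOT dimensionally consistent.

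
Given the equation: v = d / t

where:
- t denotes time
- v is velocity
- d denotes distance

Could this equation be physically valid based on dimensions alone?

Yes

t (time) has dimensions [T].
v (velocity) has dimensions [L T^-1].
d (distance) has dimensions [L].

Left side: [L T^-1]
Right side: [L T^-1]

Both sides have the same dimensions, so the equation is dimensionally consistent.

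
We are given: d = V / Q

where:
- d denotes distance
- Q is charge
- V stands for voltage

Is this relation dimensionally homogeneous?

No

d (distance) has dimensions [L].
Q (charge) has dimensions [I T].
V (voltage) has dimensions [I^-1 L^2 M T^-3].

Left side: [L]
Right side: [I^-2 L^2 M T^-4]

The two sides have different dimensions, so the equation is NOT dimensionally consistent.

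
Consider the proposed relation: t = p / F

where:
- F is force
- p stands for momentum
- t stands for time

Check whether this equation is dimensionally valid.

Yes

F (force) has dimensions [L M T^-2].
p (momentum) has dimensions [L M T^-1].
t (time) has dimensions [T].

Left side: [T]
Right side: [T]

Both sides have the same dimensions, so the equation is dimensionally consistent.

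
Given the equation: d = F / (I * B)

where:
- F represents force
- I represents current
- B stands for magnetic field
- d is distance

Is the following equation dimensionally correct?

Yes

F (force) has dimensions [L M T^-2].
I (current) has dimensions [I].
B (magnetic field) has dimensions [I^-1 M T^-2].
d (distance) has dimensions [L].

Left side: [L]
Right side: [L]

Both sides have the same dimensions, so the equation is dimensionally consistent.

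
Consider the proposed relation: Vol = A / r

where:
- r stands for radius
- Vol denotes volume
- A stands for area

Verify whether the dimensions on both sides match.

No

r (radius) has dimensions [L].
Vol (volume) has dimensions [L^3].
A (area) has dimensions [L^2].

Left side: [L^3]
Right side: [L]

The two sides have different dimensions, so the equation is NOT dimensionally consistent.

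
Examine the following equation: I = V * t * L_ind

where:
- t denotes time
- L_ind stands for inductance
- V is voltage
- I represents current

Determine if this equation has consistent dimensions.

No

t (time) has dimensions [T].
L_ind (inductance) has dimensions [I^-2 L^2 M T^-2].
V (voltage) has dimensions [I^-1 L^2 M T^-3].
I (current) has dimensions [I].

Left side: [I]
Right side: [I^-3 L^4 M^2 T^-4]

The two sides have different dimensions, so the equation is NOT dimensionally consistent.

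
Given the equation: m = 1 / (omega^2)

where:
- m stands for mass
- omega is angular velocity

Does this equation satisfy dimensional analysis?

No

m (mass) has dimensions [M].
omega (angular velocity) has dimensions [T^-1].

Left side: [M]
Right side: [T^2]

The two sides have different dimensions, so the equation is NOT dimensionally consistent.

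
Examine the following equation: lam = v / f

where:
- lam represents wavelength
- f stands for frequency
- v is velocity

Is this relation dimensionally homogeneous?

Yes

lam (wavelength) has dimensions [L].
f (frequency) has dimensions [T^-1].
v (velocity) has dimensions [L T^-1].

Left side: [L]
Right side: [L]

Both sides have the same dimensions, so the equation is dimensionally consistent.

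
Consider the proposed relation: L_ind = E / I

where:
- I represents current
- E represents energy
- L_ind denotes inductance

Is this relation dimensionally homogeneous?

No

I (current) has dimensions [I].
E (energy) has dimensions [L^2 M T^-2].
L_ind (inductance) has dimensions [I^-2 L^2 M T^-2].

Left side: [I^-2 L^2 M T^-2]
Right side: [I^-1 L^2 M T^-2]

The two sides have different dimensions, so the equation is NOT dimensionally consistent.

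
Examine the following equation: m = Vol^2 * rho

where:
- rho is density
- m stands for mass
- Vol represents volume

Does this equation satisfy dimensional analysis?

No

rho (density) has dimensions [L^-3 M].
m (mass) has dimensions [M].
Vol (volume) has dimensions [L^3].

Left side: [M]
Right side: [L^3 M]

The two sides have different dimensions, so the equation is NOT dimensionally consistent.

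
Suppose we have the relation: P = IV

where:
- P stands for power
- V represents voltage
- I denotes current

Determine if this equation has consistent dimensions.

Yes

P (power) has dimensions [L^2 M T^-3].
V (voltage) has dimensions [I^-1 L^2 M T^-3].
I (current) has dimensions [I].

Left side: [L^2 M T^-3]
Right side: [L^2 M T^-3]

Both sides have the same dimensions, so the equation is dimensionally consistent.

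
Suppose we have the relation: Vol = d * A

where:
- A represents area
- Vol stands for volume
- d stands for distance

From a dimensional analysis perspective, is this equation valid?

Yes

A (area) has dimensions [L^2].
Vol (volume) has dimensions [L^3].
d (distance) has dimensions [L].

Left side: [L^3]
Right side: [L^3]

Both sides have the same dimensions, so the equation is dimensionally consistent.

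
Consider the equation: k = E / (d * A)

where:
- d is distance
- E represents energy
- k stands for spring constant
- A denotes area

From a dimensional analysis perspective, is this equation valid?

No

d (distance) has dimensions [L].
E (energy) has dimensions [L^2 M T^-2].
k (spring constant) has dimensions [M T^-2].
A (area) has dimensions [L^2].

Left side: [M T^-2]
Right side: [L^-1 M T^-2]

The two sides have different dimensions, so the equation is NOT dimensionally consistent.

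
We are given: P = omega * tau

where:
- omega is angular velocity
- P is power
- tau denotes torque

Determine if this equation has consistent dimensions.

Yes

omega (angular velocity) has dimensions [T^-1].
P (power) has dimensions [L^2 M T^-3].
tau (torque) has dimensions [L^2 M T^-2].

Left side: [L^2 M T^-3]
Right side: [L^2 M T^-3]

Both sides have the same dimensions, so the equation is dimensionally consistent.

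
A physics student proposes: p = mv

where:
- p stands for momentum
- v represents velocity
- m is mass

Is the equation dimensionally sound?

Yes

p (momentum) has dimensions [L M T^-1].
v (velocity) has dimensions [L T^-1].
m (mass) has dimensions [M].

Left side: [L M T^-1]
Right side: [L M T^-1]

Both sides have the same dimensions, so the equation is dimensionally consistent.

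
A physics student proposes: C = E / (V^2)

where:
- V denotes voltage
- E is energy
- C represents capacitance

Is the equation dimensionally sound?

Yes

V (voltage) has dimensions [I^-1 L^2 M T^-3].
E (energy) has dimensions [L^2 M T^-2].
C (capacitance) has dimensions [I^2 L^-2 M^-1 T^4].

Left side: [I^2 L^-2 M^-1 T^4]
Right side: [I^2 L^-2 M^-1 T^4]

Both sides have the same dimensions, so the equation is dimensionally consistent.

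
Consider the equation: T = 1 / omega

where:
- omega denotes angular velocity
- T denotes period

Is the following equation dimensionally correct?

Yes

omega (angular velocity) has dimensions [T^-1].
T (period) has dimensions [T].

Left side: [T]
Right side: [T]

Both sides have the same dimensions, so the equation is dimensionally consistent.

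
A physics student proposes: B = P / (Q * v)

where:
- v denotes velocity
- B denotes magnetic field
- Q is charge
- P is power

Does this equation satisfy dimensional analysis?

No

v (velocity) has dimensions [L T^-1].
B (magnetic field) has dimensions [I^-1 M T^-2].
Q (charge) has dimensions [I T].
P (power) has dimensions [L^2 M T^-3].

Left side: [I^-1 M T^-2]
Right side: [I^-1 L M T^-3]

The two sides have different dimensions, so the equation is NOT dimensionally consistent.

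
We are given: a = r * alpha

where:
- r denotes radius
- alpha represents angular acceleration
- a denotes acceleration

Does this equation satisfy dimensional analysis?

Yes

r (radius) has dimensions [L].
alpha (angular acceleration) has dimensions [T^-2].
a (acceleration) has dimensions [L T^-2].

Left side: [L T^-2]
Right side: [L T^-2]

Both sides have the same dimensions, so the equation is dimensionally consistent.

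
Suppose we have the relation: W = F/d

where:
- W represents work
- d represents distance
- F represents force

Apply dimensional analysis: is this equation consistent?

No

W (work) has dimensions [L^2 M T^-2].
d (distance) has dimensions [L].
F (force) has dimensions [L M T^-2].

Left side: [L^2 M T^-2]
Right side: [M T^-2]

The two sides have different dimensions, so the equation is NOT dimensionally consistent.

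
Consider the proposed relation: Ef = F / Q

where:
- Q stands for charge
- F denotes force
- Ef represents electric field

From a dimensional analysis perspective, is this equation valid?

Yes

Q (charge) has dimensions [I T].
F (force) has dimensions [L M T^-2].
Ef (electric field) has dimensions [I^-1 L M T^-3].

Left side: [I^-1 L M T^-3]
Right side: [I^-1 L M T^-3]

Both sides have the same dimensions, so the equation is dimensionally consistent.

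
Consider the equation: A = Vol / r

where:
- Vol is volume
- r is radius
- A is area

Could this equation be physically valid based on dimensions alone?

Yes

Vol (volume) has dimensions [L^3].
r (radius) has dimensions [L].
A (area) has dimensions [L^2].

Left side: [L^2]
Right side: [L^2]

Both sides have the same dimensions, so the equation is dimensionally consistent.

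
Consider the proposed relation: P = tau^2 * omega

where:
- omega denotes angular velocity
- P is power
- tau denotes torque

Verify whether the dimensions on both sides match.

No

omega (angular velocity) has dimensions [T^-1].
P (power) has dimensions [L^2 M T^-3].
tau (torque) has dimensions [L^2 M T^-2].

Left side: [L^2 M T^-3]
Right side: [L^4 M^2 T^-5]

The two sides have different dimensions, so the equation is NOT dimensionally consistent.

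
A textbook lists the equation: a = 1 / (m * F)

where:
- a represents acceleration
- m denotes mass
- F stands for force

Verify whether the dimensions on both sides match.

No

a (acceleration) has dimensions [L T^-2].
m (mass) has dimensions [M].
F (force) has dimensions [L M T^-2].

Left side: [L T^-2]
Right side: [L^-1 M^-2 T^2]

The two sides have different dimensions, so the equation is NOT dimensionally consistent.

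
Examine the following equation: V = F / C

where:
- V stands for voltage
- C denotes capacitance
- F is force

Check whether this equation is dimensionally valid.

No

V (voltage) has dimensions [I^-1 L^2 M T^-3].
C (capacitance) has dimensions [I^2 L^-2 M^-1 T^4].
F (force) has dimensions [L M T^-2].

Left side: [I^-1 L^2 M T^-3]
Right side: [I^-2 L^3 M^2 T^-6]

The two sides have different dimensions, so the equation is NOT dimensionally consistent.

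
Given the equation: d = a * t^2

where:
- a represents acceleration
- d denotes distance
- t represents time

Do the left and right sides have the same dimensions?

Yes

a (acceleration) has dimensions [L T^-2].
d (distance) has dimensions [L].
t (time) has dimensions [T].

Left side: [L]
Right side: [L]

Both sides have the same dimensions, so the equation is dimensionally consistent.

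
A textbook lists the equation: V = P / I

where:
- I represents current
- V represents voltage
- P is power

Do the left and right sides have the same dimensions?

Yes

I (current) has dimensions [I].
V (voltage) has dimensions [I^-1 L^2 M T^-3].
P (power) has dimensions [L^2 M T^-3].

Left side: [I^-1 L^2 M T^-3]
Right side: [I^-1 L^2 M T^-3]

Both sides have the same dimensions, so the equation is dimensionally consistent.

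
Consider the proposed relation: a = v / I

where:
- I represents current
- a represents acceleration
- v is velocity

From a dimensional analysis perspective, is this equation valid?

No

I (current) has dimensions [I].
a (acceleration) has dimensions [L T^-2].
v (velocity) has dimensions [L T^-1].

Left side: [L T^-2]
Right side: [I^-1 L T^-1]

The two sides have different dimensions, so the equation is NOT dimensionally consistent.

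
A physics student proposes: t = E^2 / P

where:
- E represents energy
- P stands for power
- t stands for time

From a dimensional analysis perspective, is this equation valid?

No

E (energy) has dimensions [L^2 M T^-2].
P (power) has dimensions [L^2 M T^-3].
t (time) has dimensions [T].

Left side: [T]
Right side: [L^2 M T^-1]

The two sides have different dimensions, so the equation is NOT dimensionally consistent.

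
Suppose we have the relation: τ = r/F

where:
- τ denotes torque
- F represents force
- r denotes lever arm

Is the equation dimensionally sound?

No

τ (torque) has dimensions [L^2 M T^-2].
F (force) has dimensions [L M T^-2].
r (lever arm) has dimensions [L].

Left side: [L^2 M T^-2]
Right side: [M^-1 T^2]

The two sides have different dimensions, so the equation is NOT dimensionally consistent.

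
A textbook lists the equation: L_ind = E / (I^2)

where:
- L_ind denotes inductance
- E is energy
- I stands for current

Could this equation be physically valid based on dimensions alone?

Yes

L_ind (inductance) has dimensions [I^-2 L^2 M T^-2].
E (energy) has dimensions [L^2 M T^-2].
I (current) has dimensions [I].

Left side: [I^-2 L^2 M T^-2]
Right side: [I^-2 L^2 M T^-2]

Both sides have the same dimensions, so the equation is dimensionally consistent.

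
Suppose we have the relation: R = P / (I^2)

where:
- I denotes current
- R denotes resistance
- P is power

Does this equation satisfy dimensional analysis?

Yes

I (current) has dimensions [I].
R (resistance) has dimensions [I^-2 L^2 M T^-3].
P (power) has dimensions [L^2 M T^-3].

Left side: [I^-2 L^2 M T^-3]
Right side: [I^-2 L^2 M T^-3]

Both sides have the same dimensions, so the equation is dimensionally consistent.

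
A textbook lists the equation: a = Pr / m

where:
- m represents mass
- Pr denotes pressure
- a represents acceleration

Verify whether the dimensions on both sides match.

No

m (mass) has dimensions [M].
Pr (pressure) has dimensions [L^-1 M T^-2].
a (acceleration) has dimensions [L T^-2].

Left side: [L T^-2]
Right side: [L^-1 T^-2]

The two sides have different dimensions, so the equation is NOT dimensionally consistent.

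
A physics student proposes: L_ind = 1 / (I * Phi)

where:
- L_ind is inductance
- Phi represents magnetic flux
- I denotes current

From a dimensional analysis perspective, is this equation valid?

No

L_ind (inductance) has dimensions [I^-2 L^2 M T^-2].
Phi (magnetic flux) has dimensions [I^-1 L^2 M T^-2].
I (current) has dimensions [I].

Left side: [I^-2 L^2 M T^-2]
Right side: [L^-2 M^-1 T^2]

The two sides have different dimensions, so the equation is NOT dimensionally consistent.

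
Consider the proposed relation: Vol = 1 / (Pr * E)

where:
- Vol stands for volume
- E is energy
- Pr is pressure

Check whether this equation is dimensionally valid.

No

Vol (volume) has dimensions [L^3].
E (energy) has dimensions [L^2 M T^-2].
Pr (pressure) has dimensions [L^-1 M T^-2].

Left side: [L^3]
Right side: [L^-1 M^-2 T^4]

The two sides have different dimensions, so the equation is NOT dimensionally consistent.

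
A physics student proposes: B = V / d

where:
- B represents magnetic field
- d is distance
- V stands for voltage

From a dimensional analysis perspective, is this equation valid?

No

B (magnetic field) has dimensions [I^-1 M T^-2].
d (distance) has dimensions [L].
V (voltage) has dimensions [I^-1 L^2 M T^-3].

Left side: [I^-1 M T^-2]
Right side: [I^-1 L M T^-3]

The two sides have different dimensions, so the equation is NOT dimensionally consistent.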